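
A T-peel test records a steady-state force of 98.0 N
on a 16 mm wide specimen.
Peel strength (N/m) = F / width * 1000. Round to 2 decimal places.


Peel strength = 98.0 / 16 * 1000
= 6125.00 N/m

6125.00


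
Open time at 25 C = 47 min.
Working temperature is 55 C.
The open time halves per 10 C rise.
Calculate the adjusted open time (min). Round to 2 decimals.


factor = 2^((55 - 25) / 10) = 8.0000
ot = 47 / 8.0000 = 5.88 min

5.88


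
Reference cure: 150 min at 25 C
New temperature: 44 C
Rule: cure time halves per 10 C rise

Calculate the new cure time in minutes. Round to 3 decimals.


factor = 2^((44-25)/10) = 3.7321
t_new = 150 / 3.7321 = 40.192 min

40.192


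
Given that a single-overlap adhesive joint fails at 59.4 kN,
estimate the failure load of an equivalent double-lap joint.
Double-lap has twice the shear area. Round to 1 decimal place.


Double-lap factor = 2
Expected load = 59.4 * 2 = 118.8 kN

118.8


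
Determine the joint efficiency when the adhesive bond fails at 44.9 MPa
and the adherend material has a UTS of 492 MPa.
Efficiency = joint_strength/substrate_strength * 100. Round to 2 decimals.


Joint efficiency = 44.9 / 492 * 100
= 9.13%

9.13


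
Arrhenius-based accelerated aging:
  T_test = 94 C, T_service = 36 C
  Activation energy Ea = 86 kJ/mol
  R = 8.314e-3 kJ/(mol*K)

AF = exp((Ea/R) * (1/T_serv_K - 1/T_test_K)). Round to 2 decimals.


T_test_K = 367.15, T_serv_K = 309.15
AF = exp((86/8.314e-3) * (1/309.15 - 1/367.15))
= 197.50

197.50


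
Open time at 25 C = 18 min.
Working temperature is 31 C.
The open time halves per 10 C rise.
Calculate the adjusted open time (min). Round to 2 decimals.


factor = 2^((31 - 25) / 10) = 1.5157
ot = 18 / 1.5157 = 11.88 min

11.88


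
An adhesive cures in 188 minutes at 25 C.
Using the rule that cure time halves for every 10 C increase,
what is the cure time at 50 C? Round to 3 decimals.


Factor = 2^((50 - 25) / 10) = 5.6569
Cure time = 188 / 5.6569
= 33.234 minutes

33.234


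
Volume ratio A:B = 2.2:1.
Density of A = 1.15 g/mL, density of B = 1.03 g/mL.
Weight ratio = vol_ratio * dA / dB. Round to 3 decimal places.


Wt ratio = 2.2 * 1.15 / 1.03
= 2.456

2.456


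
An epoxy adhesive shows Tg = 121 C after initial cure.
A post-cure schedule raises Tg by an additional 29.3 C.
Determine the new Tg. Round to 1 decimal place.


New Tg = 121 + 29.3
= 150.3 C

150.3


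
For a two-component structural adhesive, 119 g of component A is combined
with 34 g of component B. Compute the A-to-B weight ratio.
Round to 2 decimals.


Weight ratio A:B = 119 / 34
= 3.50

3.50


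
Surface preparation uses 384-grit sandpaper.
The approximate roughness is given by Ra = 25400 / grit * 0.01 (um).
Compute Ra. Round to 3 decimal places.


Ra = 25400 / 384 * 0.01
= 254 / 384
= 0.661 um

0.661


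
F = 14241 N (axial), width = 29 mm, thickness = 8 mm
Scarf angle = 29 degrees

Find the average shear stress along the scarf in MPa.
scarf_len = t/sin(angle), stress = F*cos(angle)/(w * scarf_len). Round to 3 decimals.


scarf_len = 8/sin(29 deg) = 16.5013
cos(29 deg) = 0.874620
stress = 14241*0.874620/(29*16.5013) = 26.028 MPa

26.028


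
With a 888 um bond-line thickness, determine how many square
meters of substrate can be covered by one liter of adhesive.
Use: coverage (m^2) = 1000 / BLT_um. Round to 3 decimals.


Coverage = 1000 / 888 = 1.126 m^2

1.126


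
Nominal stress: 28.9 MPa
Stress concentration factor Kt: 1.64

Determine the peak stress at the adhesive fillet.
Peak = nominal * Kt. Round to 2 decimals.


Peak stress = 28.9 * 1.64
= 47.40 MPa

47.40


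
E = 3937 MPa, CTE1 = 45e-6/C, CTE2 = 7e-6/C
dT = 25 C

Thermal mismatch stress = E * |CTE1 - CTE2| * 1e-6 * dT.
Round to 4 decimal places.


= 3937 * 38e-6 * 25
= 3.7402 MPa

3.7402


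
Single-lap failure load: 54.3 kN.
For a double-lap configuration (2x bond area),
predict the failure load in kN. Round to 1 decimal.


Failure load = 54.3 * 2 = 108.6 kN

108.6


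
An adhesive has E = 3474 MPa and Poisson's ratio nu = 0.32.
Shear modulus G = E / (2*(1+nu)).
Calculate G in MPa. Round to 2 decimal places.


G = 3474 / (2*(1+0.32))
= 3474 / 2.64
= 1315.91 MPa

1315.91


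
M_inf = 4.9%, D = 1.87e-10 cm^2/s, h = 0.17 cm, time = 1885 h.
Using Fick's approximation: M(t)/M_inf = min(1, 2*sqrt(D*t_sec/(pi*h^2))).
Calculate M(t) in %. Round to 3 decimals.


t = 6786000 s
ratio = min(1, 2*sqrt(1.87e-10*6786000/(pi*0.0289)))
= 0.236447
M(t) = 4.9 * 0.236447 = 1.159%

1.159


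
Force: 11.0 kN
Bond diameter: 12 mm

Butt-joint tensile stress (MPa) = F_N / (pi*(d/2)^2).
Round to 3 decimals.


F_N = 11.0 * 1000 = 11000.0 N
A = pi*(6.0)^2 = 113.0973 mm^2
stress = 11000.0 / 113.0973 = 97.261 MPa

97.261


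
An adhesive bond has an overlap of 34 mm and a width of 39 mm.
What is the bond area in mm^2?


Bond area = overlap * width
= 34 * 39
= 1326 mm^2

1326


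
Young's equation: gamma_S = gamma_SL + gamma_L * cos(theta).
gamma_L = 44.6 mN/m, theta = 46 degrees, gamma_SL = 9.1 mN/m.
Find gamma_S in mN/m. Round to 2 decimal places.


cos(46 deg) = 0.694658
gamma_S = 9.1 + 44.6 * 0.694658
= 40.08 mN/m

40.08


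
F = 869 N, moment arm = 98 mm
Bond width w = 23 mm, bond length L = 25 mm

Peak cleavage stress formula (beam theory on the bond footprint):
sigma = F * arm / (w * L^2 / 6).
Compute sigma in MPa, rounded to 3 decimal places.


sigma = (869 * 98) / (23 * 625 / 6)
= 85162 * 6 / 14375
= 510972 / 14375
= 35.546 MPa

35.546


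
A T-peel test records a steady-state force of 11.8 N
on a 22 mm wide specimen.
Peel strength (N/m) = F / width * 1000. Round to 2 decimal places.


Peel strength = 11.8 / 22 * 1000
= 536.36 N/m

536.36


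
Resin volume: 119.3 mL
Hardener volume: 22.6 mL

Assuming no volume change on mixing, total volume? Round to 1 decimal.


V_total = 119.3 + 22.6 = 141.9 mL

141.9


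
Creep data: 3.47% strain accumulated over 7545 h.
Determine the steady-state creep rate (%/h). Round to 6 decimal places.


Rate = 3.47 / 7545 = 0.000460 %/h

0.000460


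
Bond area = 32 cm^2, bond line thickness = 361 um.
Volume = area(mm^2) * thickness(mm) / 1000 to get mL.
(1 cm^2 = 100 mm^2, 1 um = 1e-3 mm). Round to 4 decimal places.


area_mm2 = 32 * 100 = 3200
blt_mm = 361 * 1e-3 = 0.361
vol_mm3 = 3200 * 0.361 = 1155.2
vol_mL = 1155.2 / 1000 = 1.1552 mL

1.1552


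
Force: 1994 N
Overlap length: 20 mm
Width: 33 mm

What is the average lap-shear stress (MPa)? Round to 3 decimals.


Average shear stress = F / (overlap * width)
= 1994 / (20 * 33)
= 3.021 MPa

3.021


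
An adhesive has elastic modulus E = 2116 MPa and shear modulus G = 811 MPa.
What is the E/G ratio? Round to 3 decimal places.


E/G = 2116 / 811 = 2.609

2.609


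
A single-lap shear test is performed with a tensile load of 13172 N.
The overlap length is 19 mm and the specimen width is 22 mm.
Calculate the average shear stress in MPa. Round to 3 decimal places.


Shear stress = F / (overlap * width)
= 13172 / (19 * 22)
= 13172 / 418
= 31.512 MPa

31.512


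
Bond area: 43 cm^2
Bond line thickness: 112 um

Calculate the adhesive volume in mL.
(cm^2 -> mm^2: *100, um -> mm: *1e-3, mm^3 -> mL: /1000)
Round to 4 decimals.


V = 43*100 * 112*1e-3 / 1000
= 0.4816 mL

0.4816


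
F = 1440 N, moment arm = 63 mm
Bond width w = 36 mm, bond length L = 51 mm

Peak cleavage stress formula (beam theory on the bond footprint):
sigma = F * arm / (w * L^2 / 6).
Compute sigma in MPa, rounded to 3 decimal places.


sigma = (1440 * 63) / (36 * 2601 / 6)
= 90720 * 6 / 93636
= 544320 / 93636
= 5.813 MPa

5.813


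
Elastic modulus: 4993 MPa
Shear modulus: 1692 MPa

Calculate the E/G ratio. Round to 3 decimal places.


E / G = 4993 / 1692 = 2.951

2.951


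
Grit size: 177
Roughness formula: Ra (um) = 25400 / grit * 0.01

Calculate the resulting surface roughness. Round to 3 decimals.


Ra = 25400 / 177 * 0.01
= 1.435 um

1.435


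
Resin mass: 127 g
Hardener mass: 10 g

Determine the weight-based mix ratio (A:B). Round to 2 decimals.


Ratio = 127 / 10 = 12.70

12.70


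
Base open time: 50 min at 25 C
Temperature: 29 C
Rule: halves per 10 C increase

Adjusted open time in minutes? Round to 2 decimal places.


Acceleration = 2^((29-25)/10) = 1.3195
Open time = 50 / 1.3195 = 37.89 min

37.89


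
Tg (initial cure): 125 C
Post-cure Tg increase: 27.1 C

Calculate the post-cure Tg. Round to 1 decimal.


Post-cure Tg = 125 + 27.1 = 152.1 C

152.1


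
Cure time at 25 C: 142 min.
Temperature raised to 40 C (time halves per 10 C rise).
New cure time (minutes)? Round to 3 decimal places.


Acceleration factor = 2^(15/10) = 2.8284
New time = 142 / 2.8284 = 50.205 min

50.205


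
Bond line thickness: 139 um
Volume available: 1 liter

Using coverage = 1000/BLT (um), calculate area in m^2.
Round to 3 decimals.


1 L = 1e6 mm^3, thickness = 139 um = 0.139 mm
Area = 1e6 / 0.139 mm^2 = (1e6 / 0.139) / 1e6 m^2 = 1000 / 139 m^2
= 7.194 m^2

7.194


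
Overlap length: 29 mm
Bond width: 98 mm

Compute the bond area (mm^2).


Bond area = 29 * 98 = 2842 mm^2

2842


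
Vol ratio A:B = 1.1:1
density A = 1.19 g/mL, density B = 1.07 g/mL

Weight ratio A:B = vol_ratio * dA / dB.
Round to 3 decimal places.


Weight ratio = 1.1 * 1.19 / 1.07
= 1.223

1.223


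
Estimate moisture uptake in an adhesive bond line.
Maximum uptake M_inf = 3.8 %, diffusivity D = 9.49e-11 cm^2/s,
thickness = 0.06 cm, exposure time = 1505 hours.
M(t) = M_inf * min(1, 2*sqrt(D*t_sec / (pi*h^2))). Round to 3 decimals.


Convert time: 1505 h = 5418000 s
ratio = min(1, 2*sqrt(9.49e-11*5418000/(pi*0.06^2)))
= 0.426439
M(t) = 3.8 * 0.426439 = 1.620%

1.620


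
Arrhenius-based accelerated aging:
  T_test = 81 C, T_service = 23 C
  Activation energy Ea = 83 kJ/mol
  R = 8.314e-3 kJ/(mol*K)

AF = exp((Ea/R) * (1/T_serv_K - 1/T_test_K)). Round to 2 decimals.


T_test_K = 354.15, T_serv_K = 296.15
AF = exp((83/8.314e-3) * (1/296.15 - 1/354.15))
= 249.82

249.82


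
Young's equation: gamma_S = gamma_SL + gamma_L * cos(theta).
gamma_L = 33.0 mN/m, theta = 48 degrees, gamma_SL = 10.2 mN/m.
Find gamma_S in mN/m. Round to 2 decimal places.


cos(48 deg) = 0.669131
gamma_S = 10.2 + 33.0 * 0.669131
= 32.28 mN/m

32.28


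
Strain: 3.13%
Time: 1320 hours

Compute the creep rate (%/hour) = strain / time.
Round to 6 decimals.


Creep rate = 3.13 / 1320
= 0.002371 %/h

0.002371


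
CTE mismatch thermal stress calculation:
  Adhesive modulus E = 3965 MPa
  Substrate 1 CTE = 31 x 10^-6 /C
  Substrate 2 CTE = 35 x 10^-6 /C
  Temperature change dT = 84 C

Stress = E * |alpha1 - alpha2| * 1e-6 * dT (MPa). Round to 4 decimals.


delta_alpha = |31 - 35| = 4 x 10^-6/C
Stress = 3965 * 4e-6 * 84
= 1.3322 MPa

1.3322


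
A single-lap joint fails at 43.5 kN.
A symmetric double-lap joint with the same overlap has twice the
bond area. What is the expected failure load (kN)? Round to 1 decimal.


Double-lap load = 2 * 43.5 = 87.0 kN

87.0


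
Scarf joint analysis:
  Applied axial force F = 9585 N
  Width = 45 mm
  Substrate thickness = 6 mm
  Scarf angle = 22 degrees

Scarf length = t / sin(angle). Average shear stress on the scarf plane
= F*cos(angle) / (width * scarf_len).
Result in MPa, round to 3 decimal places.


Scarf length = 6 / sin(22 deg) = 16.0168 mm
cos(22 deg) = 0.927184
Shear = 9585 * 0.927184 / (45 * 16.0168)
= 12.330 MPa

12.330


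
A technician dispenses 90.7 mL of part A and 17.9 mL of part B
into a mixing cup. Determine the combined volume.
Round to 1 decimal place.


Combined volume = 90.7 + 17.9
= 108.6 mL

108.6


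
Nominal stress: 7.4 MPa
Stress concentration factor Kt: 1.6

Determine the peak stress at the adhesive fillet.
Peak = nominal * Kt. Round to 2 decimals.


Peak stress = 7.4 * 1.6
= 11.84 MPa

11.84


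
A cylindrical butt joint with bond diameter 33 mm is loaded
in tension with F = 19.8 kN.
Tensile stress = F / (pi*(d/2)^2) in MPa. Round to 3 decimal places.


Area = pi * (33/2)^2 = 855.2986 mm^2
Stress = 19.8*1000 / 855.2986
= 23.150 MPa

23.150


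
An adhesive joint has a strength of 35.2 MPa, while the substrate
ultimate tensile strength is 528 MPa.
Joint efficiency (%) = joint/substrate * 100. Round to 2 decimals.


Efficiency = 35.2 / 528 * 100
= 6.67%

6.67


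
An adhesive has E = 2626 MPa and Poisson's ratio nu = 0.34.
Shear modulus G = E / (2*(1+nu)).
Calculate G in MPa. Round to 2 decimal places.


G = 2626 / (2*(1+0.34))
= 2626 / 2.68
= 979.85 MPa

979.85


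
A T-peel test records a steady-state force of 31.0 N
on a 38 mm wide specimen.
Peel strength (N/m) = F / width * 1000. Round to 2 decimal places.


Peel strength = 31.0 / 38 * 1000
= 815.79 N/m

815.79


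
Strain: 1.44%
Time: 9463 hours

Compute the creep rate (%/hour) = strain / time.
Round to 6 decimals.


Creep rate = 1.44 / 9463
= 0.000152 %/h

0.000152


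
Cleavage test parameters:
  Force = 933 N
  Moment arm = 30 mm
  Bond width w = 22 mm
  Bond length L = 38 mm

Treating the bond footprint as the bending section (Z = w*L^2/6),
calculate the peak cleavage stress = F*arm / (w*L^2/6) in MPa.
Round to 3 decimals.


M = 933 * 30 = 27990 N*mm
Z = 22 * 38^2 / 6 = 31768 / 6 mm^3
sigma = M / Z = 6 * 27990 / 31768 = 167940 / 31768
= 5.286 MPa

5.286


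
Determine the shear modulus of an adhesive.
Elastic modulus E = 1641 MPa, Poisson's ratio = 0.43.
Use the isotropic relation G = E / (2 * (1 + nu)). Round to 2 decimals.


G = 1641 / (2*(1+0.43)) = 1641 / 2.86
= 573.78 MPa

573.78


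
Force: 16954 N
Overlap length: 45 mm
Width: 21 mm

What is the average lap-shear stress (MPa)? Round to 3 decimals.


Average shear stress = F / (overlap * width)
= 16954 / (45 * 21)
= 17.941 MPa

17.941


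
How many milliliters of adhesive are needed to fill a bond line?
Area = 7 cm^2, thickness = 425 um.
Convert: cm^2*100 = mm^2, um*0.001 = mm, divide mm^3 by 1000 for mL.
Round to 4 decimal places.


= (7 * 100) * (425 * 0.001) / 1000
= 0.2975 mL

0.2975


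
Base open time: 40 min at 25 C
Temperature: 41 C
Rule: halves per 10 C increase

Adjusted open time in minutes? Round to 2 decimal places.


Acceleration = 2^((41-25)/10) = 3.0314
Open time = 40 / 3.0314 = 13.20 min

13.20


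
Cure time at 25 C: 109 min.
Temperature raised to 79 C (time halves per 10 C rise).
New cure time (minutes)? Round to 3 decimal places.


Acceleration factor = 2^(54/10) = 42.2243
New time = 109 / 42.2243 = 2.581 min

2.581


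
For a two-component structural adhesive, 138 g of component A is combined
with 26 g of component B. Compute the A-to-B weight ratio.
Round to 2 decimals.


Weight ratio A:B = 138 / 26
= 5.31

5.31


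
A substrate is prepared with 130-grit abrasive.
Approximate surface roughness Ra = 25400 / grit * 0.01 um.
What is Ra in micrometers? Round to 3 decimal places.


Ra = 25400 / 130 * 0.01 = 1.954 um

1.954


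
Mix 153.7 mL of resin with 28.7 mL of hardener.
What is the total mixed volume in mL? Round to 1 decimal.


Total = 153.7 + 28.7 = 182.4 mL

182.4


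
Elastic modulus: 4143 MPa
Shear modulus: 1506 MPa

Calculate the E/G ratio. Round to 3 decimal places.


E / G = 4143 / 1506 = 2.751

2.751


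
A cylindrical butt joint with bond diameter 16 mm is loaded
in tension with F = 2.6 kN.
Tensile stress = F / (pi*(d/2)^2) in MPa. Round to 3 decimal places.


Area = pi * (16/2)^2 = 201.0619 mm^2
Stress = 2.6*1000 / 201.0619
= 12.931 MPa

12.931


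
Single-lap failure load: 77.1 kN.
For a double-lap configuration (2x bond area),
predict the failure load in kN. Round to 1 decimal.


Failure load = 77.1 * 2 = 154.2 kN

154.2


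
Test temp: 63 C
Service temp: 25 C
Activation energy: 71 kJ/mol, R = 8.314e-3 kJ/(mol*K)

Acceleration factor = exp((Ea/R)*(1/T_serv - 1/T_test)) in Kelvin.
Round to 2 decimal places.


AF = exp((71/0.008314)*(1/298.15 - 1/336.15))
= 25.48

25.48


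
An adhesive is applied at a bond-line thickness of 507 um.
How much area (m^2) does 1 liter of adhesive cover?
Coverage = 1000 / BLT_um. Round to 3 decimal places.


Coverage = 1000 / 507 = 1.972 m^2

1.972


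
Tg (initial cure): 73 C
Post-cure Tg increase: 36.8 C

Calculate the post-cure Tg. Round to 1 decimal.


Post-cure Tg = 73 + 36.8 = 109.8 C

109.8


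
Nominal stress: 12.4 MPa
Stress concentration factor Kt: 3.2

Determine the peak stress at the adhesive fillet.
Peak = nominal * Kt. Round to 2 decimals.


Peak stress = 12.4 * 3.2
= 39.68 MPa

39.68


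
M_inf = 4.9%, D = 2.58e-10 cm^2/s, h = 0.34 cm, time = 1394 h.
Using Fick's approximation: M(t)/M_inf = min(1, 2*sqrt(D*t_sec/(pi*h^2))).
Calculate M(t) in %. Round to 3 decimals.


t = 5018400 s
ratio = min(1, 2*sqrt(2.58e-10*5018400/(pi*0.1156)))
= 0.119418
M(t) = 4.9 * 0.119418 = 0.585%

0.585


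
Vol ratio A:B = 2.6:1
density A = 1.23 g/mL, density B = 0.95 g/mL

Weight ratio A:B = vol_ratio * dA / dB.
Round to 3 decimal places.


Weight ratio = 2.6 * 1.23 / 0.95
= 3.366

3.366


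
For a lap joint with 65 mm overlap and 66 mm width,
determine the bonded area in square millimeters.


Area = 65 * 66 = 4290 mm^2

4290


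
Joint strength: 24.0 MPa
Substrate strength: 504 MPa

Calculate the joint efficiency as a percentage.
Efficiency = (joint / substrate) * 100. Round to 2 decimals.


Efficiency = (24.0 / 504) * 100 = 4.76%

4.76


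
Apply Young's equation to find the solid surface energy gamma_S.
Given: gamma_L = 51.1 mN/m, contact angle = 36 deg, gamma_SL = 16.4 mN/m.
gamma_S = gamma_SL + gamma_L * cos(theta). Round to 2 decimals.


theta_rad = 36 * pi/180 = 0.628319
gamma_S = 16.4 + 51.1 * cos(0.628319)
= 57.74 mN/m

57.74


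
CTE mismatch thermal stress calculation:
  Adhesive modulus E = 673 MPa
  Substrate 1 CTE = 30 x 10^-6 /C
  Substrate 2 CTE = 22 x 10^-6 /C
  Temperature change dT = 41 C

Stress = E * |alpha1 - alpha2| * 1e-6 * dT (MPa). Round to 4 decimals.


delta_alpha = |30 - 22| = 8 x 10^-6/C
Stress = 673 * 8e-6 * 41
= 0.2207 MPa

0.2207


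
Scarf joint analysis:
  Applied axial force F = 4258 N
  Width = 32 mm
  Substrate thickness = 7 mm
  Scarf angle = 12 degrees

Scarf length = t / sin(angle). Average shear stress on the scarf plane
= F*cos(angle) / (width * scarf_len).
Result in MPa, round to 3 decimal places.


Scarf length = 7 / sin(12 deg) = 33.6681 mm
cos(12 deg) = 0.978148
Shear = 4258 * 0.978148 / (32 * 33.6681)
= 3.866 MPa

3.866


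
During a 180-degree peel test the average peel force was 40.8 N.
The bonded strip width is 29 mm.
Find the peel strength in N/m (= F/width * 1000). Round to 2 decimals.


Peel strength = F/width * 1000
= 40.8 / 29 * 1000
= 1406.90 N/m

1406.90


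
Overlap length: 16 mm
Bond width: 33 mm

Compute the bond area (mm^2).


Bond area = 16 * 33 = 528 mm^2

528


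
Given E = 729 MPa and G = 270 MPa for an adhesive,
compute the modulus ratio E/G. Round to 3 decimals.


E/G ratio = 729 / 270 = 2.700

2.700


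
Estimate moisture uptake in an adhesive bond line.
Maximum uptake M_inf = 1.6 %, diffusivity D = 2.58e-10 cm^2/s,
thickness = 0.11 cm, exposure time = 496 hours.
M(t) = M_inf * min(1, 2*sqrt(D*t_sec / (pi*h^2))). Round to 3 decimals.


Convert time: 496 h = 1785600 s
ratio = min(1, 2*sqrt(2.58e-10*1785600/(pi*0.11^2)))
= 0.220173
M(t) = 1.6 * 0.220173 = 0.352%

0.352


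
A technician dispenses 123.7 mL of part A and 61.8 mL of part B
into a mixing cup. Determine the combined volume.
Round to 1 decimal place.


Combined volume = 123.7 + 61.8
= 185.5 mL

185.5


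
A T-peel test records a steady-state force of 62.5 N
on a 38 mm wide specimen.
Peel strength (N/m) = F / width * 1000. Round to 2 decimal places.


Peel strength = 62.5 / 38 * 1000
= 1644.74 N/m

1644.74


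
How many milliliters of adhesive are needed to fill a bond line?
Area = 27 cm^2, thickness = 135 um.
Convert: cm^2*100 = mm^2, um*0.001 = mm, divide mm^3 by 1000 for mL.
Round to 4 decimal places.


= (27 * 100) * (135 * 0.001) / 1000
= 0.3645 mL

0.3645


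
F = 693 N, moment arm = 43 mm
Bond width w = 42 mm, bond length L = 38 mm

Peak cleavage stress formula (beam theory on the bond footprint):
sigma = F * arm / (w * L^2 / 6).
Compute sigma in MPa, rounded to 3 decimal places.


sigma = (693 * 43) / (42 * 1444 / 6)
= 29799 * 6 / 60648
= 178794 / 60648
= 2.948 MPa

2.948


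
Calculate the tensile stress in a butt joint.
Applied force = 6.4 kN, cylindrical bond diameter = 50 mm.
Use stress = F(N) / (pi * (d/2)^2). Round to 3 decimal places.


A = pi * 25.0^2 = 1963.4954 mm^2
sigma = 6400.0 / 1963.4954 = 3.259 MPa

3.259


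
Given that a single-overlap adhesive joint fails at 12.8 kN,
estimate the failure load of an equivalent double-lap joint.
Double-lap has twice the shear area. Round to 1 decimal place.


Double-lap factor = 2
Expected load = 12.8 * 2 = 25.6 kN

25.6


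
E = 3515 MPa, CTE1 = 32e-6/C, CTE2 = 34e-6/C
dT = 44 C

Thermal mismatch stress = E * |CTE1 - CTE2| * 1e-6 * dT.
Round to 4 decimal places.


= 3515 * 2e-6 * 44
= 0.3093 MPa

0.3093


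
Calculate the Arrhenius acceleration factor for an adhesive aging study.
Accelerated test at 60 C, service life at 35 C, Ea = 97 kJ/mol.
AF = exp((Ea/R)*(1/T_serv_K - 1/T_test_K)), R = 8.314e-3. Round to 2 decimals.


T_test = 333.15 K, T_serv = 308.15 K
Ea/R = 97 / 0.008314 = 11667.07
AF = exp(11667.07 * (1/308.15 - 1/333.15))
= 17.14

17.14


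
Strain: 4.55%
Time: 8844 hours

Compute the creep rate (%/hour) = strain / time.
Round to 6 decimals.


Creep rate = 4.55 / 8844
= 0.000514 %/h

0.000514


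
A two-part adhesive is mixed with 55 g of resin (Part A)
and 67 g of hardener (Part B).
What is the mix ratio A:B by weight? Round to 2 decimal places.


Mix ratio = mass_A / mass_B
= 55 / 67
= 0.82

0.82


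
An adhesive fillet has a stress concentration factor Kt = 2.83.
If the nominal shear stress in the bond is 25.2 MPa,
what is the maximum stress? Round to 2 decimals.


Max stress = 25.2 * 2.83 = 71.32 MPa

71.32


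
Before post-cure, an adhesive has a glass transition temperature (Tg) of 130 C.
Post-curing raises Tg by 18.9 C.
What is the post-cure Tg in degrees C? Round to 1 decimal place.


Tg_post = Tg_base + delta_Tg
= 130 + 18.9
= 148.9 C

148.9


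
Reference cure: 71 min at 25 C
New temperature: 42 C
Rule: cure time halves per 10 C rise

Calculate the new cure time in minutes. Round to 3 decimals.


factor = 2^((42-25)/10) = 3.2490
t_new = 71 / 3.2490 = 21.853 min

21.853


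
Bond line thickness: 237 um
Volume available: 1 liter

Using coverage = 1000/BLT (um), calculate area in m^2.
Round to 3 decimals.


1 L = 1e6 mm^3, thickness = 237 um = 0.237 mm
Area = 1e6 / 0.237 mm^2 = (1e6 / 0.237) / 1e6 m^2 = 1000 / 237 m^2
= 4.219 m^2

4.219


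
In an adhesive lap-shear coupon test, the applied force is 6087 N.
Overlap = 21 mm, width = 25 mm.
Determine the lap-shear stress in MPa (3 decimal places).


stress = F / (overlap * width)
= 6087 / (21 * 25)
= 11.594 MPa

11.594


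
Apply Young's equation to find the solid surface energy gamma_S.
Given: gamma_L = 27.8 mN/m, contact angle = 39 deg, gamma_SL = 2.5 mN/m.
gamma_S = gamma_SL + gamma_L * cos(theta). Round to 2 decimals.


theta_rad = 39 * pi/180 = 0.680678
gamma_S = 2.5 + 27.8 * cos(0.680678)
= 24.10 mN/m

24.10


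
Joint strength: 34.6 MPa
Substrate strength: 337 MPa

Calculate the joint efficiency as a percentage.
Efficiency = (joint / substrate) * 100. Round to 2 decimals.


Efficiency = (34.6 / 337) * 100 = 10.27%

10.27


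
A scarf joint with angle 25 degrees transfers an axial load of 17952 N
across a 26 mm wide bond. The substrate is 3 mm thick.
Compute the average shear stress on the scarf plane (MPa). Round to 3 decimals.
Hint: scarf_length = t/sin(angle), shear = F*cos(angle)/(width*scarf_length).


scarf_length = 3 / sin(25 deg) = 7.0986 mm
cos(25 deg) = 0.906308
shear stress = 17952 * 0.906308 / (26 * 7.0986)
= 88.154 MPa

88.154


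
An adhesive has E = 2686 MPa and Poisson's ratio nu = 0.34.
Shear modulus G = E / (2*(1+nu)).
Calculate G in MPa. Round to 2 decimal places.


G = 2686 / (2*(1+0.34))
= 2686 / 2.68
= 1002.24 MPa

1002.24


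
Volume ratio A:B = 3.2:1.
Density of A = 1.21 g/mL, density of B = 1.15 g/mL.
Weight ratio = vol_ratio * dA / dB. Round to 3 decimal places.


Wt ratio = 3.2 * 1.21 / 1.15
= 3.367

3.367


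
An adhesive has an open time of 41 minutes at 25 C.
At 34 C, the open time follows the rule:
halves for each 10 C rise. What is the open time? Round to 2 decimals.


Factor = 2^((34-25)/10) = 1.8661
Open time = 41 / 1.8661 = 21.97 min

21.97


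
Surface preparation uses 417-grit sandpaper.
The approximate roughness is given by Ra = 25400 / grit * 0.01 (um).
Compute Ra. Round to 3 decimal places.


Ra = 25400 / 417 * 0.01
= 254 / 417
= 0.609 um

0.609


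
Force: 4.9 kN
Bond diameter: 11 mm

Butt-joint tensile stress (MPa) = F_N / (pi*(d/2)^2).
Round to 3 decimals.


F_N = 4.9 * 1000 = 4900.0 N
A = pi*(5.5)^2 = 95.0332 mm^2
stress = 4900.0 / 95.0332 = 51.561 MPa

51.561


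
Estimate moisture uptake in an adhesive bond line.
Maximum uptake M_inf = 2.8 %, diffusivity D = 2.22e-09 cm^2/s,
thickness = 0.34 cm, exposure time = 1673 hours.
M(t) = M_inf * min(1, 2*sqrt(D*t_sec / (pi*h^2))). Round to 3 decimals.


Convert time: 1673 h = 6022800 s
ratio = min(1, 2*sqrt(2.22e-09*6022800/(pi*0.34^2)))
= 0.383753
M(t) = 2.8 * 0.383753 = 1.075%

1.075


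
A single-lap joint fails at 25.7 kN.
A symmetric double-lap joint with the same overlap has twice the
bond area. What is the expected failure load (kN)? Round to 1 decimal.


Double-lap load = 2 * 25.7 = 51.4 kN

51.4


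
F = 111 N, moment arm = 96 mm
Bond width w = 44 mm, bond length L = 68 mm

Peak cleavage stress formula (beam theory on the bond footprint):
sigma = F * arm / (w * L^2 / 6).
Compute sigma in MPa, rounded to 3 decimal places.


sigma = (111 * 96) / (44 * 4624 / 6)
= 10656 * 6 / 203456
= 63936 / 203456
= 0.314 MPa

0.314


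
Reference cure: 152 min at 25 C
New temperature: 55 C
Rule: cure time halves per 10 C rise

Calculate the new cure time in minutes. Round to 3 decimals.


factor = 2^((55-25)/10) = 8.0000
t_new = 152 / 8.0000 = 19.000 min

19.000


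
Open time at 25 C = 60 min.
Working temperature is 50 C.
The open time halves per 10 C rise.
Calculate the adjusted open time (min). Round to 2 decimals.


factor = 2^((50 - 25) / 10) = 5.6569
ot = 60 / 5.6569 = 10.61 min

10.61


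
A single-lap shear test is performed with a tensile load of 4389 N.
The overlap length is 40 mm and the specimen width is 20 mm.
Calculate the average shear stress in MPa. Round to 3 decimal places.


Shear stress = F / (overlap * width)
= 4389 / (40 * 20)
= 4389 / 800
= 5.486 MPa

5.486


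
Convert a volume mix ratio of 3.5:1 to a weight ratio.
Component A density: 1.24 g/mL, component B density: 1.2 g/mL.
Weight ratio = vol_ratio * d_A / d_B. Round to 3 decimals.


= 3.5 * 1.24 / 1.2 = 3.617

3.617


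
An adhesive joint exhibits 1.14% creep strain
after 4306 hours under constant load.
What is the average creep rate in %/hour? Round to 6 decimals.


Creep rate = strain / time
= 1.14 / 4306
= 0.000265 %/h

0.000265


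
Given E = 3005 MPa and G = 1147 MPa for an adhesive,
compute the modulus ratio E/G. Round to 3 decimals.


E/G ratio = 3005 / 1147 = 2.620

2.620


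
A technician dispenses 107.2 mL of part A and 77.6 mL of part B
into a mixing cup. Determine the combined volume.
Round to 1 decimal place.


Combined volume = 107.2 + 77.6
= 184.8 mL

184.8


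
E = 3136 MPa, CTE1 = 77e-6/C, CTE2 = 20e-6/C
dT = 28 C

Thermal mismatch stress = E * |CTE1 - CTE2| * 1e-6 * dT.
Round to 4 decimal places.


= 3136 * 57e-6 * 28
= 5.0051 MPa

5.0051


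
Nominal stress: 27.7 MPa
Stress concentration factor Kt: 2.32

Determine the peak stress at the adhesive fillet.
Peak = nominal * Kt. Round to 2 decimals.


Peak stress = 27.7 * 2.32
= 64.26 MPa

64.26


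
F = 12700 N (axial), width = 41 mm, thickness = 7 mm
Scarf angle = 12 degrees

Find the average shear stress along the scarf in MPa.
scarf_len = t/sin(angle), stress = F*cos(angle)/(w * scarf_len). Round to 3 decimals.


scarf_len = 7/sin(12 deg) = 33.6681
cos(12 deg) = 0.978148
stress = 12700*0.978148/(41*33.6681) = 8.999 MPa

8.999


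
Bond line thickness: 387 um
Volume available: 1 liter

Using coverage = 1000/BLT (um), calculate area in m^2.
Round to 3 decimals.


1 L = 1e6 mm^3, thickness = 387 um = 0.387 mm
Area = 1e6 / 0.387 mm^2 = (1e6 / 0.387) / 1e6 m^2 = 1000 / 387 m^2
= 2.584 m^2

2.584


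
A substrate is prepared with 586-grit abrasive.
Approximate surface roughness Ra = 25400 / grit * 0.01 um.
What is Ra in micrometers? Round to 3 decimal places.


Ra = 25400 / 586 * 0.01 = 0.433 um

0.433


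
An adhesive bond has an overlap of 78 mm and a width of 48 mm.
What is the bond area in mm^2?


Bond area = overlap * width
= 78 * 48
= 3744 mm^2

3744


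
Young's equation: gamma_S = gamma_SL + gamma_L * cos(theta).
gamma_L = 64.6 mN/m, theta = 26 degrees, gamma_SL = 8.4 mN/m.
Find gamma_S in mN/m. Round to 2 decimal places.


cos(26 deg) = 0.898794
gamma_S = 8.4 + 64.6 * 0.898794
= 66.46 mN/m

66.46


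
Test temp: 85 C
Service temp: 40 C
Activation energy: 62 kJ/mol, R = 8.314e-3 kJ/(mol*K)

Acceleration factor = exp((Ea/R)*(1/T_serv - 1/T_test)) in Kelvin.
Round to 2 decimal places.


AF = exp((62/0.008314)*(1/313.15 - 1/358.15))
= 19.93

19.93


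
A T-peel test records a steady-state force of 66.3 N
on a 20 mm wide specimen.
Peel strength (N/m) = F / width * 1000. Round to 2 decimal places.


Peel strength = 66.3 / 20 * 1000
= 3315.00 N/m

3315.00


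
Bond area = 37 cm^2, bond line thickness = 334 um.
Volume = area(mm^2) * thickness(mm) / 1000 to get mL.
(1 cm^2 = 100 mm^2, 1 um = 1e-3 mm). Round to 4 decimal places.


area_mm2 = 37 * 100 = 3700
blt_mm = 334 * 1e-3 = 0.334
vol_mm3 = 3700 * 0.334 = 1235.8
vol_mL = 1235.8 / 1000 = 1.2358 mL

1.2358


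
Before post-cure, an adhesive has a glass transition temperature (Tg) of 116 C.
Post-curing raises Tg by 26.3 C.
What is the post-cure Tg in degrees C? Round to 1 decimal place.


Tg_post = Tg_base + delta_Tg
= 116 + 26.3
= 142.3 C

142.3


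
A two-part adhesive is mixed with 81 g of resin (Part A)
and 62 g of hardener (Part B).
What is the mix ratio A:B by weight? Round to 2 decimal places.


Mix ratio = mass_A / mass_B
= 81 / 62
= 1.31

1.31


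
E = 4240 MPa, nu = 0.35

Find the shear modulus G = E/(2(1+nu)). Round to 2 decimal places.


G = 4240 / (2 * 1.35)
= 1570.37 MPa

1570.37


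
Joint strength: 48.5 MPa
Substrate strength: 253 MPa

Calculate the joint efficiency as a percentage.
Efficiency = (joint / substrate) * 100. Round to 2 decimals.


Efficiency = (48.5 / 253) * 100 = 19.17%

19.17


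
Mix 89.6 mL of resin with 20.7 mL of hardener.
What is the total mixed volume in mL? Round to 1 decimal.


Total = 89.6 + 20.7 = 110.3 mL

110.3


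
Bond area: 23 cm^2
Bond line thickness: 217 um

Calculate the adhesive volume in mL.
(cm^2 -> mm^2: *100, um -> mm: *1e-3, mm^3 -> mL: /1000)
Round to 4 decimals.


V = 23*100 * 217*1e-3 / 1000
= 0.4991 mL

0.4991


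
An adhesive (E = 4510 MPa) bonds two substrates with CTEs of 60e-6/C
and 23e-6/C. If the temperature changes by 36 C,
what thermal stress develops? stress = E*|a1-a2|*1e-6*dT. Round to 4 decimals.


Stress = 4510 * |60 - 23| * 1e-6 * 36
= 6.0073 MPa

6.0073


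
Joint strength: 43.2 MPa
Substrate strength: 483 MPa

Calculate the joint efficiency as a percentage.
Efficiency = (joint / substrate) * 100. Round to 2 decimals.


Efficiency = (43.2 / 483) * 100 = 8.94%

8.94


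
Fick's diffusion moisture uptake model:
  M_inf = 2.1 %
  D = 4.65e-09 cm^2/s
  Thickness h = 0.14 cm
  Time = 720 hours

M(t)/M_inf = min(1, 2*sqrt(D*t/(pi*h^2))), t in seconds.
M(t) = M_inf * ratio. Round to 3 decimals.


t_sec = 720 * 3600 = 2592000
ratio = 2*sqrt(4.65e-09*2592000/(pi*0.14^2))
= min(1, 0.884853)
= 0.884853
M(t) = 2.1 * 0.884853 = 1.858 %

1.858


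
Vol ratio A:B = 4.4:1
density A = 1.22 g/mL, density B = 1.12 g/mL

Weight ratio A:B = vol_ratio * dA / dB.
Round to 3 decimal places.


Weight ratio = 4.4 * 1.22 / 1.12
= 4.793

4.793


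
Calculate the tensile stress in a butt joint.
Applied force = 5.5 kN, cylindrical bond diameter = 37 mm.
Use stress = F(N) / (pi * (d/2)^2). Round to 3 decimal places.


A = pi * 18.5^2 = 1075.2101 mm^2
sigma = 5500.0 / 1075.2101 = 5.115 MPa

5.115


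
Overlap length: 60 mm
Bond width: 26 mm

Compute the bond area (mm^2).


Bond area = 60 * 26 = 1560 mm^2

1560


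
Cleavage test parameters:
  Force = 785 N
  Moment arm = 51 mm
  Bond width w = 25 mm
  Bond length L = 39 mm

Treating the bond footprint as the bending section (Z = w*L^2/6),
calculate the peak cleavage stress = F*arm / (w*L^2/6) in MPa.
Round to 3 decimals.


M = 785 * 51 = 40035 N*mm
Z = 25 * 39^2 / 6 = 38025 / 6 mm^3
sigma = M / Z = 6 * 40035 / 38025 = 240210 / 38025
= 6.317 MPa

6.317


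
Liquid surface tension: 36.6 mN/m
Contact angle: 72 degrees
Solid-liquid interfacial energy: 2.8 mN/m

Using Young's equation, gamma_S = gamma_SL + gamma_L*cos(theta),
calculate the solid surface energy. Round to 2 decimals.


gamma_S = 2.8 + 36.6 * cos(72)
= 14.11 mN/m

14.11


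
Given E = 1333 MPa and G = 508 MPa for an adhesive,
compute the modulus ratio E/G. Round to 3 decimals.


E/G ratio = 1333 / 508 = 2.624

2.624


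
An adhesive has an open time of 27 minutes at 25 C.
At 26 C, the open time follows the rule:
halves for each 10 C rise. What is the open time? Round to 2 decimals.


Factor = 2^((26-25)/10) = 1.0718
Open time = 27 / 1.0718 = 25.19 min

25.19


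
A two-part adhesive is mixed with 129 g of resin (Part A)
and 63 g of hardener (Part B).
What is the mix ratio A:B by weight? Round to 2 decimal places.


Mix ratio = mass_A / mass_B
= 129 / 63
= 2.05

2.05


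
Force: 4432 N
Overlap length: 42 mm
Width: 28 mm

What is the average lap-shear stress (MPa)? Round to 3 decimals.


Average shear stress = F / (overlap * width)
= 4432 / (42 * 28)
= 3.769 MPa

3.769


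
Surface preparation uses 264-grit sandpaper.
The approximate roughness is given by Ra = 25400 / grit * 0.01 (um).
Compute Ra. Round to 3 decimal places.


Ra = 25400 / 264 * 0.01
= 254 / 264
= 0.962 um

0.962


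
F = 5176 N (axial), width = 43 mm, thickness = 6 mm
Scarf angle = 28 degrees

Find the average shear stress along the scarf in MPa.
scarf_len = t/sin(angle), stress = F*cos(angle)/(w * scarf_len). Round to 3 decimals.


scarf_len = 6/sin(28 deg) = 12.7803
cos(28 deg) = 0.882948
stress = 5176*0.882948/(43*12.7803) = 8.316 MPa

8.316


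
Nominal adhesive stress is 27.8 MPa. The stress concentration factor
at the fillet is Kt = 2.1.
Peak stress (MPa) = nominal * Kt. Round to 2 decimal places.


Peak = 27.8 * 2.1 = 58.38 MPa

58.38


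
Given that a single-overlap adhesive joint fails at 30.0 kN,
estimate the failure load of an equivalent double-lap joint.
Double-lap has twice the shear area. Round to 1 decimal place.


Double-lap factor = 2
Expected load = 30.0 * 2 = 60.0 kN

60.0


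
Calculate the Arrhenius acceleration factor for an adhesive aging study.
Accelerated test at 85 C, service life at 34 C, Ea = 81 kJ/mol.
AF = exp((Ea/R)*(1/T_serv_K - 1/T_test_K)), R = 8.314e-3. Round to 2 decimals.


T_test = 358.15 K, T_serv = 307.15 K
Ea/R = 81 / 0.008314 = 9742.60
AF = exp(9742.60 * (1/307.15 - 1/358.15))
= 91.54

91.54


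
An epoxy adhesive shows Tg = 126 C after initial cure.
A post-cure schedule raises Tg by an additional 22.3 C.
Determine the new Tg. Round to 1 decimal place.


New Tg = 126 + 22.3
= 148.3 C

148.3


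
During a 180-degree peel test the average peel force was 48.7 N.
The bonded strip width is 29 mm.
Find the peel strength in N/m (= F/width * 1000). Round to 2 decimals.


Peel strength = F/width * 1000
= 48.7 / 29 * 1000
= 1679.31 N/m

1679.31


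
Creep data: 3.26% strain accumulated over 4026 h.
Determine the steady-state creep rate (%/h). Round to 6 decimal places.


Rate = 3.26 / 4026 = 0.000810 %/h

0.000810


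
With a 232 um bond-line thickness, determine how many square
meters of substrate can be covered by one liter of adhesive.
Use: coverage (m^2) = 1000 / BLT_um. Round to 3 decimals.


Coverage = 1000 / 232 = 4.310 m^2

4.310


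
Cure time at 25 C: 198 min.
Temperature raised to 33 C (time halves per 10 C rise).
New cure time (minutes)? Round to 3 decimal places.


Acceleration factor = 2^(8/10) = 1.7411
New time = 198 / 1.7411 = 113.721 min

113.721


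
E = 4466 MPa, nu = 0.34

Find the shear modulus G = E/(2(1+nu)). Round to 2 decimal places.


G = 4466 / (2 * 1.34)
= 1666.42 MPa

1666.42


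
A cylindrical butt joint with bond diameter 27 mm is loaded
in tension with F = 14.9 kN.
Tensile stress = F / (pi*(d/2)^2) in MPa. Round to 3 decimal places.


Area = pi * (27/2)^2 = 572.5553 mm^2
Stress = 14.9*1000 / 572.5553
= 26.024 MPa

26.024


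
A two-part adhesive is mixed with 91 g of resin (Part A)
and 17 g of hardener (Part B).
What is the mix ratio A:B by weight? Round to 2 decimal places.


Mix ratio = mass_A / mass_B
= 91 / 17
= 5.35

5.35


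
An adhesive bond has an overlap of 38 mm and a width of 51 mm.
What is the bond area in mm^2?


Bond area = overlap * width
= 38 * 51
= 1938 mm^2

1938


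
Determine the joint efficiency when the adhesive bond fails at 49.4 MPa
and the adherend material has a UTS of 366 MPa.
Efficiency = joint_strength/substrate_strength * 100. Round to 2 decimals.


Joint efficiency = 49.4 / 366 * 100
= 13.50%

13.50


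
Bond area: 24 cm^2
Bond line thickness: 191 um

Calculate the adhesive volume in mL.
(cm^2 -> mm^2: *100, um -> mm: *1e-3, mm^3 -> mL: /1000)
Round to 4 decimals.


V = 24*100 * 191*1e-3 / 1000
= 0.4584 mL

0.4584


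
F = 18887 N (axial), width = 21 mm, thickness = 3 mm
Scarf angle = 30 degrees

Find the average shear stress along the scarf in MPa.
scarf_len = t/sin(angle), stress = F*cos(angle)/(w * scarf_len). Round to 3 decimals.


scarf_len = 3/sin(30 deg) = 6.0000
cos(30 deg) = 0.866025
stress = 18887*0.866025/(21*6.0000) = 129.814 MPa

129.814


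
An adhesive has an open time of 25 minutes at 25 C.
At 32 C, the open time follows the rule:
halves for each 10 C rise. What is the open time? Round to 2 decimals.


Factor = 2^((32-25)/10) = 1.6245
Open time = 25 / 1.6245 = 15.39 min

15.39


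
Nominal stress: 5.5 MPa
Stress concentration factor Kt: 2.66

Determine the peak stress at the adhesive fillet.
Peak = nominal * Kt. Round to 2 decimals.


Peak stress = 5.5 * 2.66
= 14.63 MPa

14.63


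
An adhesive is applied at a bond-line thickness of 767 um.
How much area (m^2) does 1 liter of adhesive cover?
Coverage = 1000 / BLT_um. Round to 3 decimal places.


Coverage = 1000 / 767 = 1.304 m^2

1.304


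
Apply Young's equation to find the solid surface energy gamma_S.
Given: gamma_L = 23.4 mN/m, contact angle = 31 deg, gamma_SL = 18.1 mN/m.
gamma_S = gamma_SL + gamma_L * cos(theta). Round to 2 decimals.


theta_rad = 31 * pi/180 = 0.541052
gamma_S = 18.1 + 23.4 * cos(0.541052)
= 38.16 mN/m

38.16


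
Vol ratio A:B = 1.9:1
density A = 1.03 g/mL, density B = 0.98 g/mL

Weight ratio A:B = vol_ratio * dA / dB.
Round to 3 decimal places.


Weight ratio = 1.9 * 1.03 / 0.98
= 1.997

1.997


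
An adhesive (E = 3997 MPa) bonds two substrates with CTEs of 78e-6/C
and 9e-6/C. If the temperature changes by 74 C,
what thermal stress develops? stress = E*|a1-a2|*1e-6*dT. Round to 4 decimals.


Stress = 3997 * |78 - 9| * 1e-6 * 74
= 20.4087 MPa

20.4087
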